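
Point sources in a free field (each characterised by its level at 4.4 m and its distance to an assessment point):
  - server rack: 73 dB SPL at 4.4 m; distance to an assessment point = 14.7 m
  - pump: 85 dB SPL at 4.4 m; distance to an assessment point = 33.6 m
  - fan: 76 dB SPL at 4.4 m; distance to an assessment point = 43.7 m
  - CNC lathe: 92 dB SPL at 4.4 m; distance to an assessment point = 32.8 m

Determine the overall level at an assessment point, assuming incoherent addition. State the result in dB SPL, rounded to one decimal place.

75.6 dB SPL

First find each source's level at the receiver (point-source: −20·log₁₀(r/r_ref)), then combine on an intensity basis.
server rack: 73 − 20·log₁₀(14.7/4.4) = 73 − 10.48 = 62.52 dB SPL.
pump: 85 − 20·log₁₀(33.6/4.4) = 85 − 17.66 = 67.34 dB SPL.
fan: 76 − 20·log₁₀(43.7/4.4) = 76 − 19.94 = 56.06 dB SPL.
CNC lathe: 92 − 20·log₁₀(32.8/4.4) = 92 − 17.45 = 74.55 dB SPL.
Σ 10^(L/10) = 3.613e+07 → L_total = 10·log₁₀(3.613e+07) = 75.58 dB SPL.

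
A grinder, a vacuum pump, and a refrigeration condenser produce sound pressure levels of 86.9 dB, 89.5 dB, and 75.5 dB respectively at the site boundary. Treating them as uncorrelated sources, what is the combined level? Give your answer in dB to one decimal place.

91.5 dB

Incoherent sources combine by intensity addition: L_total = 10·log₁₀(Σ 10^(L_i/10)).
Σ 10^(L/10) = 10^(86.9/10) + 10^(89.5/10) + 10^(75.5/10) = 1.417e+09.
L_total = 10·log₁₀(1.417e+09) = 91.51 dB.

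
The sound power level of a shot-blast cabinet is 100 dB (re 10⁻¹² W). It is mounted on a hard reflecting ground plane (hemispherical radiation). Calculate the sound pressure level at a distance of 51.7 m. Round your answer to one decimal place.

57.7 dB

Free-field hemispherical radiation: L_p = L_w − 10·log₁₀(2π·r²), r = 51.7 m.
2π·r² = 1.679e+04 m², 10·log₁₀ of that is 42.252 dB.
L_p = 100 − 42.252 = 57.75 dB.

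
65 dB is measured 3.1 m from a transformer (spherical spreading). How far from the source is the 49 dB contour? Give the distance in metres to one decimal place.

For a point source L₁ − L₂ = 20·log₁₀(r₂/r₁), so r₂ = r₁·10^((L₁−L₂)/20).
r₂ = 3.1·10^((65−49)/20) = 3.1·10^(16.0/20) = 19.56 m.

19.6 m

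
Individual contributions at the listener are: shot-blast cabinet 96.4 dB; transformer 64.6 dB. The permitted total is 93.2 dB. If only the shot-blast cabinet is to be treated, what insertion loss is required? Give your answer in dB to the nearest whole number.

3 dB

Everything except the shot-blast cabinet sums to 10^(64.6/10) = 2.884e+06 in linear terms, 64.60 dB.
To meet 93.2 dB overall, the treated shot-blast cabinet may contribute at most 10^(93.2/10) − 2.884e+06 = 2.086e+09, i.e. 93.19 dB.
Required insertion loss = 96.4 − 93.19 = 3.21 dB.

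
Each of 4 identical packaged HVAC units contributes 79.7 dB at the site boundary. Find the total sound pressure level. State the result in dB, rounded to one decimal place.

85.7 dB

L_total = L₁ + 10·log₁₀ N for N identical incoherent sources.
L_total = 79.7 + 10·log₁₀(4) = 79.7 + 6.021 = 85.72 dB.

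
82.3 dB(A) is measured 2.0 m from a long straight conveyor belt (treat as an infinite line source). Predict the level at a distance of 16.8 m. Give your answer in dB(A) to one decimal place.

Cylindrical spreading from a line source gives a 10·log₁₀(r₂/r₁) drop.
L₂ = 82.3 − 10·log₁₀(16.8/2.0) = 82.3 − 9.243 = 73.06 dB(A).

73.1 dB(A)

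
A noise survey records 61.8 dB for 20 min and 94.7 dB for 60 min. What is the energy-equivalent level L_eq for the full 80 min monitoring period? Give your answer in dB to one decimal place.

Weight each interval's intensity by its duration and average over T = 80 min:
Σ tᵢ·10^(Lᵢ/10) = 20·10^(61.8/10) + 60·10^(94.7/10) = 1.771e+11.
L_eq = 10·log₁₀(1.771e+11/80) = 93.45 dB.

93.5 dB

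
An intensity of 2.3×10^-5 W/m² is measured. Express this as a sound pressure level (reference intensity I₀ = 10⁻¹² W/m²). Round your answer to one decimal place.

L = 10·log₁₀(I/I₀) = 10·log₁₀(2.3×10^-5/10⁻¹²) = 10·log₁₀(2.3×10^7).
L = 10·(0.3617 + 7) = 73.62 dB.

73.6 dB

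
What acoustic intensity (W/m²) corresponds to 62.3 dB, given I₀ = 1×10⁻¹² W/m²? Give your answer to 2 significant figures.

1.7e-06 W/m²

I = I₀·10^(L/10) = 10⁻¹² × 10^(62.3/10) = 10^(-5.770).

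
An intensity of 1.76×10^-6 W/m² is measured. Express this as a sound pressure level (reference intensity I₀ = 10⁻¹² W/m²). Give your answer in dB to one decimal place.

62.5 dB

I/I₀ = 1.76×10^-6/10⁻¹² = 1.76×10^6, and L = 10·log₁₀(I/I₀).
L = 10·(0.2455 + 6) = 62.46 dB.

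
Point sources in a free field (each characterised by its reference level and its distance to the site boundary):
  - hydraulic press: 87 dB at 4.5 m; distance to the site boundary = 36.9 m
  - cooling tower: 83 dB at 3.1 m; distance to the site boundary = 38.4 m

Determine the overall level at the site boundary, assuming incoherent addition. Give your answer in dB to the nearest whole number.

69 dB

First find each source's level at the receiver (point-source: −20·log₁₀(r/r_ref)), then combine on an intensity basis.
hydraulic press: 87 − 20·log₁₀(36.9/4.5) = 87 − 18.28 = 68.72 dB.
cooling tower: 83 − 20·log₁₀(38.4/3.1) = 83 − 21.86 = 61.14 dB.
Σ 10^(L/10) = 8.754e+06 → L_total = 10·log₁₀(8.754e+06) = 69.42 dB.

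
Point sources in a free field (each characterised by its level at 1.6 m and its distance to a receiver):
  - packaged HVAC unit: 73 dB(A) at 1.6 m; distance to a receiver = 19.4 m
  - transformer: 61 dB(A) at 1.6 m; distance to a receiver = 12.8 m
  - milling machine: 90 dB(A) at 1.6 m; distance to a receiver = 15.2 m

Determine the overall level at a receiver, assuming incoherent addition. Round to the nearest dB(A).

First find each source's level at the receiver (point-source: −20·log₁₀(r/r_ref)), then combine on an intensity basis.
packaged HVAC unit: 73 − 20·log₁₀(19.4/1.6) = 73 − 21.67 = 51.33 dB(A).
transformer: 61 − 20·log₁₀(12.8/1.6) = 61 − 18.06 = 42.94 dB(A).
milling machine: 90 − 20·log₁₀(15.2/1.6) = 90 − 19.55 = 70.45 dB(A).
Σ 10^(L/10) = 1.124e+07 → L_total = 10·log₁₀(1.124e+07) = 70.51 dB(A).

71 dB(A)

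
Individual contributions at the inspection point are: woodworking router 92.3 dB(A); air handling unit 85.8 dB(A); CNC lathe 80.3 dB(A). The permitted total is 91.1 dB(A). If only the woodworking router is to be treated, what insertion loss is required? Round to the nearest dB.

3 dB

Everything except the woodworking router sums to 10^(85.8/10) + 10^(80.3/10) = 4.873e+08 in linear terms, 86.88 dB(A).
To meet 91.1 dB(A) overall, the treated woodworking router may contribute at most 10^(91.1/10) − 4.873e+08 = 8.009e+08, i.e. 89.04 dB(A).
So the woodworking router must be reduced from 92.3 to 89.04 dB(A): IL = 3.26 dB.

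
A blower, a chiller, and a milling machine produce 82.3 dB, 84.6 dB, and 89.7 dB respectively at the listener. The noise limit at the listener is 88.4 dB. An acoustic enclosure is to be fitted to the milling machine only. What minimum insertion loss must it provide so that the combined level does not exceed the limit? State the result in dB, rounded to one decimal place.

6.0 dB

Everything except the milling machine sums to 10^(82.3/10) + 10^(84.6/10) = 4.582e+08 in linear terms, 86.61 dB.
To meet 88.4 dB overall, the treated milling machine may contribute at most 10^(88.4/10) − 4.582e+08 = 2.336e+08, i.e. 83.68 dB.
Required insertion loss = 89.7 − 83.68 = 6.02 dB.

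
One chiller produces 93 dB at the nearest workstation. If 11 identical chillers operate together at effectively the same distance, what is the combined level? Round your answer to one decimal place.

103.4 dB

L_total = L₁ + 10·log₁₀ N for N identical incoherent sources.
L_total = 93 + 10·log₁₀(11) = 93 + 10.414 = 103.41 dB.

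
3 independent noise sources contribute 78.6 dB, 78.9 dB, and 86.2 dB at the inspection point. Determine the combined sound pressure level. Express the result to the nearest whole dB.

88 dB

For uncorrelated sources the intensities add, so convert each level to linear form, sum, and take 10·log₁₀ of the total.
Σ 10^(L/10) = 10^(78.6/10) + 10^(78.9/10) + 10^(86.2/10) = 5.669e+08.
L_total = 10·log₁₀(5.669e+08) = 87.54 dB.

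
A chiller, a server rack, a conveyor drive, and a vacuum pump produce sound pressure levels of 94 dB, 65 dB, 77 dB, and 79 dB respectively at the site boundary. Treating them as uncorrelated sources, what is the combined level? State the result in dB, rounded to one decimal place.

94.2 dB

Incoherent sources combine by intensity addition: L_total = 10·log₁₀(Σ 10^(L_i/10)).
Σ 10^(L/10) = 10^(94/10) + 10^(65/10) + 10^(77/10) + 10^(79/10) = 2.645e+09.
L_total = 10·log₁₀(2.645e+09) = 94.22 dB.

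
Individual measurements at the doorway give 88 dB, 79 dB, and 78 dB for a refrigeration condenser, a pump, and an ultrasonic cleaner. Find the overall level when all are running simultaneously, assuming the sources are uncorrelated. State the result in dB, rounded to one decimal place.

88.9 dB

For uncorrelated sources the intensities add, so convert each level to linear form, sum, and take 10·log₁₀ of the total.
Σ 10^(L/10) = 10^(88/10) + 10^(79/10) + 10^(78/10) = 7.735e+08.
L_total = 10·log₁₀(7.735e+08) = 88.88 dB.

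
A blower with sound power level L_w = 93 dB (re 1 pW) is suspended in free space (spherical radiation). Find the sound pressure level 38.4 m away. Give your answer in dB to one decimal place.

The power spreads over a sphere of area 4π·r², so L_p = L_w − 10·log₁₀(4π·r²).
4π·r² = 1.853e+04 m², 10·log₁₀ of that is 42.679 dB.
L_p = 93 − 42.679 = 50.32 dB.

50.3 dB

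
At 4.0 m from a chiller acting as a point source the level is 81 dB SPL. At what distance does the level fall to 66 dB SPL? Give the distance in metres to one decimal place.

The 15.0 dB drop corresponds to a distance ratio of 10^(15.0/20) for a point source.
r₂ = 4.0·10^((81−66)/20) = 4.0·10^(15.0/20) = 22.49 m.

22.5 m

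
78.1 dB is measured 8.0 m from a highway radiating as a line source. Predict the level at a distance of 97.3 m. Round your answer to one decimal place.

For a line source, L₂ = L₁ − 10·log₁₀(r₂/r₁).
L₂ = 78.1 − 10·log₁₀(97.3/8.0) = 78.1 − 10.850 = 67.25 dB.

67.2 dB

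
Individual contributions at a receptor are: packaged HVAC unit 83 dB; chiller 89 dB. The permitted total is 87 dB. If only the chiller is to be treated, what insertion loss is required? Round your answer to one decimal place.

Fixed contribution from the other source: Σ 10^(L/10) = 10^(83/10) = 1.995e+08 (83.00 dB).
To meet 87 dB overall, the treated chiller may contribute at most 10^(87/10) − 1.995e+08 = 3.017e+08, i.e. 84.80 dB.
So the chiller must be reduced from 89 to 84.80 dB: IL = 4.20 dB.

4.2 dB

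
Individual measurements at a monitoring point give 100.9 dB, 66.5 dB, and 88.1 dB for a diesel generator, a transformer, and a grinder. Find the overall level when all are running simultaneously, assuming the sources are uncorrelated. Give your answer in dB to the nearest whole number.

101 dB

For uncorrelated sources the intensities add, so convert each level to linear form, sum, and take 10·log₁₀ of the total.
Σ 10^(L/10) = 10^(100.9/10) + 10^(66.5/10) + 10^(88.1/10) = 1.295e+10.
L_total = 10·log₁₀(1.295e+10) = 101.12 dB.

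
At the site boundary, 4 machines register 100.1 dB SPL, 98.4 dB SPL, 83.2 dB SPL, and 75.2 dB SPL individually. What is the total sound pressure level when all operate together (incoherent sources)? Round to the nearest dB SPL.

102 dB SPL

For uncorrelated sources the intensities add, so convert each level to linear form, sum, and take 10·log₁₀ of the total.
Σ 10^(L/10) = 10^(100.1/10) + 10^(98.4/10) + 10^(83.2/10) + 10^(75.2/10) = 1.739e+10.
L_total = 10·log₁₀(1.739e+10) = 102.40 dB SPL.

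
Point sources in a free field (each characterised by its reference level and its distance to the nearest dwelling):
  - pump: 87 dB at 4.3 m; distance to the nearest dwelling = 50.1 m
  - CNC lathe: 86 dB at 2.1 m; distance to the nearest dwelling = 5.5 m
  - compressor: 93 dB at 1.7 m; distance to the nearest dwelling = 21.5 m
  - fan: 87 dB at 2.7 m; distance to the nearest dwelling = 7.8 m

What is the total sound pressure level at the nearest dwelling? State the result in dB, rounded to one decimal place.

81.3 dB

Apply inverse-square spreading to bring every level to the receiver, then sum 10^(L/10).
pump: 87 − 20·log₁₀(50.1/4.3) = 87 − 21.33 = 65.67 dB.
CNC lathe: 86 − 20·log₁₀(5.5/2.1) = 86 − 8.36 = 77.64 dB.
compressor: 93 − 20·log₁₀(21.5/1.7) = 93 − 22.04 = 70.96 dB.
fan: 87 − 20·log₁₀(7.8/2.7) = 87 − 9.21 = 77.79 dB.
Σ 10^(L/10) = 1.343e+08 → L_total = 10·log₁₀(1.343e+08) = 81.28 dB.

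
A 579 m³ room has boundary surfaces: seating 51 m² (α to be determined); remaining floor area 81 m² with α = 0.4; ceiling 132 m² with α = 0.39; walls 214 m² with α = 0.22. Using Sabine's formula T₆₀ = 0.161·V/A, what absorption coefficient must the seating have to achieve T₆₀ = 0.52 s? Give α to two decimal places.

0.95

From T₆₀ = 0.161·V/A, the target T₆₀ = 0.52 s needs A = 0.161·579/0.52 = 179.27 m².
Absorption from the other surfaces = 81·0.4 + 132·0.39 + 214·0.22 = 130.96 m², so the seating must supply 48.31 m² over 51 m².
α = 48.31/51 = 0.947.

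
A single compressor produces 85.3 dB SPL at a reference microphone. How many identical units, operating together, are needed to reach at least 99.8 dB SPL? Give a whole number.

N identical sources give L₁ + 10·log₁₀ N, so require 10·log₁₀ N ≥ 99.8 − 85.3 = 14.5 dB.
N ≥ 10^(14.5/10) = 28.184, so N = 29.

29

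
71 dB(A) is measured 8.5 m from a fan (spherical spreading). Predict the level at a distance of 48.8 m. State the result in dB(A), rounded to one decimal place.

55.8 dB(A)

For a point source, L₂ = L₁ − 20·log₁₀(r₂/r₁).
L₂ = 71 − 20·log₁₀(48.8/8.5) = 71 − 15.180 = 55.82 dB(A).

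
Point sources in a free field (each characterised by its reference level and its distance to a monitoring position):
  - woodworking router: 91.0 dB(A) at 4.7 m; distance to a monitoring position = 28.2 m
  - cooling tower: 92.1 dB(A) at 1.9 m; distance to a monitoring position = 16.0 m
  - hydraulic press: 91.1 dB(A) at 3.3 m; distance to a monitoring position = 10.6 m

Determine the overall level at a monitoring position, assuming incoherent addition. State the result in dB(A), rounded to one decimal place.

82.6 dB(A)

Propagate each source to the receiver with L = L_ref − 20·log₁₀(r/r_ref), then add intensities.
woodworking router: 91.0 − 20·log₁₀(28.2/4.7) = 91.0 − 15.56 = 75.44 dB(A).
cooling tower: 92.1 − 20·log₁₀(16.0/1.9) = 92.1 − 18.51 = 73.59 dB(A).
hydraulic press: 91.1 − 20·log₁₀(10.6/3.3) = 91.1 − 10.14 = 80.96 dB(A).
Σ 10^(L/10) = 1.827e+08 → L_total = 10·log₁₀(1.827e+08) = 82.62 dB(A).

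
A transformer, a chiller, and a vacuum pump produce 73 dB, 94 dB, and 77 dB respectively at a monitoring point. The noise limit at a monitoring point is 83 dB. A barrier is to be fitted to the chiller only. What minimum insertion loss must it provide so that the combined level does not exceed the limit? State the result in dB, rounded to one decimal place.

The untreated sources together contribute 10^(73/10) + 10^(77/10) = 7.007e+07, i.e. 78.46 dB.
The limit corresponds to 10^(83/10) = 1.995e+08; subtracting the fixed part leaves 1.295e+08 for the chiller, i.e. 81.12 dB.
So the chiller must be reduced from 94 to 81.12 dB: IL = 12.88 dB.

12.9 dB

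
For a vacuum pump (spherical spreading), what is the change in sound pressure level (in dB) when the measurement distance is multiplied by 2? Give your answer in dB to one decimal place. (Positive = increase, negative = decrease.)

Point-source spreading: ΔL = −20·log₁₀(r₂/r₁).
ΔL = −20·log₁₀(2) = -6.02 dB.

-6.0 dB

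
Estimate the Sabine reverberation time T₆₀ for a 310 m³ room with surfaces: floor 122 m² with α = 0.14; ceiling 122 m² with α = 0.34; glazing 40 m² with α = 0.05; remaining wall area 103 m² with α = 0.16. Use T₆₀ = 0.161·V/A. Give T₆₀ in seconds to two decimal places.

0.65 s

Total absorption A = 122·0.14 + 122·0.34 + 40·0.05 + 103·0.16 = 77.04 m² sabins.
T₆₀ = 0.161·V/A = 0.161·310/77.04 = 0.648 s.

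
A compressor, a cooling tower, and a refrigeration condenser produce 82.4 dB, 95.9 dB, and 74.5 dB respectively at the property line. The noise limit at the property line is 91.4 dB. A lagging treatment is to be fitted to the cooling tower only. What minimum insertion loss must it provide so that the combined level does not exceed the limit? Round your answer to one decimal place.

Fixed contribution from the other sources: Σ 10^(L/10) = 10^(82.4/10) + 10^(74.5/10) = 2.020e+08 (83.05 dB).
To meet 91.4 dB overall, the treated cooling tower may contribute at most 10^(91.4/10) − 2.020e+08 = 1.178e+09, i.e. 90.71 dB.
So the cooling tower must be reduced from 95.9 to 90.71 dB: IL = 5.19 dB.

5.2 dB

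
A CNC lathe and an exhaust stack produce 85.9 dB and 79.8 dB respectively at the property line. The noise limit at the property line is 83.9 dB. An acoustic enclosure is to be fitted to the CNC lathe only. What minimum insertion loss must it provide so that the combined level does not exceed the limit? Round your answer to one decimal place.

Everything except the CNC lathe sums to 10^(79.8/10) = 9.550e+07 in linear terms, 79.80 dB.
To meet 83.9 dB overall, the treated CNC lathe may contribute at most 10^(83.9/10) − 9.550e+07 = 1.500e+08, i.e. 81.76 dB.
So the CNC lathe must be reduced from 85.9 to 81.76 dB: IL = 4.14 dB.

4.1 dB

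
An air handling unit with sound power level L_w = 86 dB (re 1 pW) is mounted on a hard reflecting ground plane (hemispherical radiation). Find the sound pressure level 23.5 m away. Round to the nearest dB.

The power spreads over a hemisphere of area 2π·r², so L_p = L_w − 10·log₁₀(2π·r²).
2π·r² = 3470 m², 10·log₁₀ of that is 35.403 dB.
L_p = 86 − 35.403 = 50.60 dB.

51 dB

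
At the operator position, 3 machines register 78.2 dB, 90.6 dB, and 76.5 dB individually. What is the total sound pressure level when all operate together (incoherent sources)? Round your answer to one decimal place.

For uncorrelated sources the intensities add, so convert each level to linear form, sum, and take 10·log₁₀ of the total.
Σ 10^(L/10) = 10^(78.2/10) + 10^(90.6/10) + 10^(76.5/10) = 1.259e+09.
L_total = 10·log₁₀(1.259e+09) = 91.00 dB.

91.0 dB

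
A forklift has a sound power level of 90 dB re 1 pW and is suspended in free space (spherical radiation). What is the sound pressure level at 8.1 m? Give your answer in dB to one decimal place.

60.8 dB

Free-field spherical radiation: L_p = L_w − 10·log₁₀(4π·r²), r = 8.1 m.
4π·r² = 824.5 m², 10·log₁₀ of that is 29.162 dB.
L_p = 90 − 29.162 = 60.84 dB.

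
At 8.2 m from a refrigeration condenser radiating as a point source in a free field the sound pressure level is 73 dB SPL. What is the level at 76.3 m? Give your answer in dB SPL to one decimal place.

Point-source attenuation: ΔL = 20·log₁₀(r₂/r₁) = 20·log₁₀(76.3/8.2) = 19.374 dB.
L₂ = 73 − 20·log₁₀(76.3/8.2) = 73 − 19.374 = 53.63 dB SPL.

53.6 dB SPL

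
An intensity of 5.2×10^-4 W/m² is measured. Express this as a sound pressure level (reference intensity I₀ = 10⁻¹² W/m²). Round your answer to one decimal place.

Dividing by I₀ shifts the exponent by 12: I/I₀ = 5.2×10^8.
L = 10·(0.7160 + 8) = 87.16 dB.

87.2 dB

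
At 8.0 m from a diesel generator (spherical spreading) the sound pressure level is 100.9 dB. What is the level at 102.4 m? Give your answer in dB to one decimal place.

78.8 dB

Point-source attenuation: ΔL = 20·log₁₀(r₂/r₁) = 20·log₁₀(102.4/8.0) = 22.144 dB.
L₂ = 100.9 − 20·log₁₀(102.4/8.0) = 100.9 − 22.144 = 78.76 dB.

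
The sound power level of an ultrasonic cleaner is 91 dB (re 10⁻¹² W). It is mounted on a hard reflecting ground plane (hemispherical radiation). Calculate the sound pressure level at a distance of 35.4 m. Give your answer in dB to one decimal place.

52.0 dB

Free-field hemispherical radiation: L_p = L_w − 10·log₁₀(2π·r²), r = 35.4 m.
2π·r² = 7874 m², 10·log₁₀ of that is 38.962 dB.
L_p = 91 − 38.962 = 52.04 dB.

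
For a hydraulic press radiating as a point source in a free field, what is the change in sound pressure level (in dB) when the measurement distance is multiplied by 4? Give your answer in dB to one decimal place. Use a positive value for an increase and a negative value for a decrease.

-12.0 dB

Point-source spreading: ΔL = −20·log₁₀(r₂/r₁).
ΔL = −20·log₁₀(4) = -12.04 dB.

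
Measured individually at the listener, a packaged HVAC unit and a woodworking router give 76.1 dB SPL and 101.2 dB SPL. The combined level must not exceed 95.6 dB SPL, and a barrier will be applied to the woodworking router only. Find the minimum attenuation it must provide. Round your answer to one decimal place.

The untreated sources together contribute 10^(76.1/10) = 4.074e+07, i.e. 76.10 dB SPL.
The limit corresponds to 10^(95.6/10) = 3.631e+09; subtracting the fixed part leaves 3.590e+09 for the woodworking router, i.e. 95.55 dB SPL.
Required insertion loss = 101.2 − 95.55 = 5.65 dB.

5.6 dB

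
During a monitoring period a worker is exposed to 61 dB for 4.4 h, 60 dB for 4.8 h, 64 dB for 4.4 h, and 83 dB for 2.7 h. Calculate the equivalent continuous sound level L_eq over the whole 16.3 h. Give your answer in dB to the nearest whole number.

Weight each interval's intensity by its duration and average over T = 16.3 h:
Σ tᵢ·10^(Lᵢ/10) = 4.4·10^(61/10) + 4.8·10^(60/10) + 4.4·10^(64/10) + 2.7·10^(83/10) = 5.601e+08.
L_eq = 10·log₁₀(5.601e+08/16.3) = 75.36 dB.

75 dB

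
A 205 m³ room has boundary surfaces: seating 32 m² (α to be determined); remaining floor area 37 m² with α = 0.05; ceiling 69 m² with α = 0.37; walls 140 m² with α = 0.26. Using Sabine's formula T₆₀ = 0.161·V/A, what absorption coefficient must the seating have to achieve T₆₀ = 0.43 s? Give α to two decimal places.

From T₆₀ = 0.161·V/A, the target T₆₀ = 0.43 s needs A = 0.161·205/0.43 = 76.76 m².
Absorption from the other surfaces = 37·0.05 + 69·0.37 + 140·0.26 = 63.78 m², so the seating must supply 12.98 m² over 32 m².
α = 12.98/32 = 0.405.

0.41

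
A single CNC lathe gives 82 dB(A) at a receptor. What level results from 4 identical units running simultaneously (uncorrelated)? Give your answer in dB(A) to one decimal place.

N identical incoherent sources raise the level by 10·log₁₀ N.
L_total = 82 + 10·log₁₀(4) = 82 + 6.021 = 88.02 dB(A).

88.0 dB(A)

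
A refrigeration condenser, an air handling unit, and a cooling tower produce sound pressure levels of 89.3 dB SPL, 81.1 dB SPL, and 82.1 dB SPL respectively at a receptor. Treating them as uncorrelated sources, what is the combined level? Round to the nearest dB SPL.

For uncorrelated sources the intensities add, so convert each level to linear form, sum, and take 10·log₁₀ of the total.
Σ 10^(L/10) = 10^(89.3/10) + 10^(81.1/10) + 10^(82.1/10) = 1.142e+09.
L_total = 10·log₁₀(1.142e+09) = 90.58 dB SPL.

91 dB SPL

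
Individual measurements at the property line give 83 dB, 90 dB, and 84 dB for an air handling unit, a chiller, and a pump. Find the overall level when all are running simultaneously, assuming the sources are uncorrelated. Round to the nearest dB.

92 dB

Incoherent sources combine by intensity addition: L_total = 10·log₁₀(Σ 10^(L_i/10)).
Σ 10^(L/10) = 10^(83/10) + 10^(90/10) + 10^(84/10) = 1.451e+09.
L_total = 10·log₁₀(1.451e+09) = 91.62 dB.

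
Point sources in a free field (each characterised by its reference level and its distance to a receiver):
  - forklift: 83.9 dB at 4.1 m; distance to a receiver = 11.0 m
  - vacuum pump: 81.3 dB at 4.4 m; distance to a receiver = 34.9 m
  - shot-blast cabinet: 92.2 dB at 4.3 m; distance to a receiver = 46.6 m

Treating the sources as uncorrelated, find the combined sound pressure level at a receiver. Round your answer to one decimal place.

77.0 dB

Propagate each source to the receiver with L = L_ref − 20·log₁₀(r/r_ref), then add intensities.
forklift: 83.9 − 20·log₁₀(11.0/4.1) = 83.9 − 8.57 = 75.33 dB.
vacuum pump: 81.3 − 20·log₁₀(34.9/4.4) = 81.3 − 17.99 = 63.31 dB.
shot-blast cabinet: 92.2 − 20·log₁₀(46.6/4.3) = 92.2 − 20.70 = 71.50 dB.
Σ 10^(L/10) = 5.038e+07 → L_total = 10·log₁₀(5.038e+07) = 77.02 dB.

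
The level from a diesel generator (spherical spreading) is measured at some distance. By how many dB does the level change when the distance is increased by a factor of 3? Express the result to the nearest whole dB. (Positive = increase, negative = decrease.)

Point-source spreading: ΔL = −20·log₁₀(r₂/r₁).
ΔL = −20·log₁₀(3) = -9.54 dB.

-10 dB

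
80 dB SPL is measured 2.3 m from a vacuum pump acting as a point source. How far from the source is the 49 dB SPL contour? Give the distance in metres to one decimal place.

81.6 m

For a point source L₁ − L₂ = 20·log₁₀(r₂/r₁), so r₂ = r₁·10^((L₁−L₂)/20).
r₂ = 2.3·10^((80−49)/20) = 2.3·10^(31.0/20) = 81.61 m.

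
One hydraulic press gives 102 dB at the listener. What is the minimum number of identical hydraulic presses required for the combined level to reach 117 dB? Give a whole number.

32

The shortfall is 117 − 102 = 15.0 dB, and N units add 10·log₁₀ N, so need 10·log₁₀ N ≥ 15.0.
N ≥ 10^(15.0/10) = 31.623, so N = 32.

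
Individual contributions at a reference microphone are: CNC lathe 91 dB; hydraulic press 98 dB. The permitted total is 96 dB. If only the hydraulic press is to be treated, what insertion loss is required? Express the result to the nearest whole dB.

4 dB

The untreated sources together contribute 10^(91/10) = 1.259e+09, i.e. 91.00 dB.
To meet 96 dB overall, the treated hydraulic press may contribute at most 10^(96/10) − 1.259e+09 = 2.722e+09, i.e. 94.35 dB.
So the hydraulic press must be reduced from 98 to 94.35 dB: IL = 3.65 dB.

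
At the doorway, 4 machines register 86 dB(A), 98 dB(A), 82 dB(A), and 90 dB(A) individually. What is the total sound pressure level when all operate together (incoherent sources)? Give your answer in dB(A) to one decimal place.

For uncorrelated sources the intensities add, so convert each level to linear form, sum, and take 10·log₁₀ of the total.
Σ 10^(L/10) = 10^(86/10) + 10^(98/10) + 10^(82/10) + 10^(90/10) = 7.866e+09.
L_total = 10·log₁₀(7.866e+09) = 98.96 dB(A).

99.0 dB(A)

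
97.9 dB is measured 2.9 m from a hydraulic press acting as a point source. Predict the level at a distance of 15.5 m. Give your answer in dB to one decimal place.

Point-source attenuation: ΔL = 20·log₁₀(r₂/r₁) = 20·log₁₀(15.5/2.9) = 14.559 dB.
L₂ = 97.9 − 20·log₁₀(15.5/2.9) = 97.9 − 14.559 = 83.34 dB.

83.3 dB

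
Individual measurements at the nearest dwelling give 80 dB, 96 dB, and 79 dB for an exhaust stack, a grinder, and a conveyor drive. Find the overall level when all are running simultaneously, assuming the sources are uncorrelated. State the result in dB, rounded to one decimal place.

Incoherent sources combine by intensity addition: L_total = 10·log₁₀(Σ 10^(L_i/10)).
Σ 10^(L/10) = 10^(80/10) + 10^(96/10) + 10^(79/10) = 4.161e+09.
L_total = 10·log₁₀(4.161e+09) = 96.19 dB.

96.2 dB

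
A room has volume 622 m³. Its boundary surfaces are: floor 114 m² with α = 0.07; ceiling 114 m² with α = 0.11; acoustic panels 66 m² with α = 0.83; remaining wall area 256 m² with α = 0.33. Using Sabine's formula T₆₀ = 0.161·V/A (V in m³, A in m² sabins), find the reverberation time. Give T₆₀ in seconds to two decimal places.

0.63 s

A = Σ Sᵢαᵢ = 114·0.07 + 114·0.11 + 66·0.83 + 256·0.33 = 159.78 m².
T₆₀ = 0.161·V/A = 0.161·622/159.78 = 0.627 s.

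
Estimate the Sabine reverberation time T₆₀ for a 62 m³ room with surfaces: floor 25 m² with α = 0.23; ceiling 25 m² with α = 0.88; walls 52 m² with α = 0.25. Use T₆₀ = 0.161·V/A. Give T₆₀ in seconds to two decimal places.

Total absorption A = 25·0.23 + 25·0.88 + 52·0.25 = 40.75 m² sabins.
T₆₀ = 0.161 × 62 / 40.75 = 0.245 s.

0.24 s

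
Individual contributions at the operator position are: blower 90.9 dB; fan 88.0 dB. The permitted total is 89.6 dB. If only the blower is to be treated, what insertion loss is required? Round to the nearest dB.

6 dB

The untreated sources together contribute 10^(88.0/10) = 6.310e+08, i.e. 88.00 dB.
To meet 89.6 dB overall, the treated blower may contribute at most 10^(89.6/10) − 6.310e+08 = 2.811e+08, i.e. 84.49 dB.
So the blower must be reduced from 90.9 to 84.49 dB: IL = 6.41 dB.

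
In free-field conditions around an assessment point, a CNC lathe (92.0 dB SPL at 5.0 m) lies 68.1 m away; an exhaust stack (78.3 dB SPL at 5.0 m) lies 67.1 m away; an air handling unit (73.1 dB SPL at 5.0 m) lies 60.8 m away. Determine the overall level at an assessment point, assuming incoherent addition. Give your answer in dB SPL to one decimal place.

69.6 dB SPL

Propagate each source to the receiver with L = L_ref − 20·log₁₀(r/r_ref), then add intensities.
CNC lathe: 92.0 − 20·log₁₀(68.1/5.0) = 92.0 − 22.68 = 69.32 dB SPL.
exhaust stack: 78.3 − 20·log₁₀(67.1/5.0) = 78.3 − 22.56 = 55.74 dB SPL.
air handling unit: 73.1 − 20·log₁₀(60.8/5.0) = 73.1 − 21.70 = 51.40 dB SPL.
Σ 10^(L/10) = 9.057e+06 → L_total = 10·log₁₀(9.057e+06) = 69.57 dB SPL.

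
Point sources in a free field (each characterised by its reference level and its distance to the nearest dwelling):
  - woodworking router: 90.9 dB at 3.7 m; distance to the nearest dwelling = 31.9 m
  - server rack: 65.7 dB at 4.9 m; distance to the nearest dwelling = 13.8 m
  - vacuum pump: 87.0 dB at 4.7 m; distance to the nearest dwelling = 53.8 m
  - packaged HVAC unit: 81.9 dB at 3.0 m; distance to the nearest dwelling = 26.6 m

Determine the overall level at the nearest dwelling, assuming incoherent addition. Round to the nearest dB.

74 dB

First find each source's level at the receiver (point-source: −20·log₁₀(r/r_ref)), then combine on an intensity basis.
woodworking router: 90.9 − 20·log₁₀(31.9/3.7) = 90.9 − 18.71 = 72.19 dB.
server rack: 65.7 − 20·log₁₀(13.8/4.9) = 65.7 − 8.99 = 56.71 dB.
vacuum pump: 87.0 − 20·log₁₀(53.8/4.7) = 87.0 − 21.17 = 65.83 dB.
packaged HVAC unit: 81.9 − 20·log₁₀(26.6/3.0) = 81.9 − 18.96 = 62.94 dB.
Σ 10^(L/10) = 2.281e+07 → L_total = 10·log₁₀(2.281e+07) = 73.58 dB.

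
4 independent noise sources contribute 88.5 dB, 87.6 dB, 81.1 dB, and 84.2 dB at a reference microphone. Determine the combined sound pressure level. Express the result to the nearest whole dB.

Incoherent sources combine by intensity addition: L_total = 10·log₁₀(Σ 10^(L_i/10)).
Σ 10^(L/10) = 10^(88.5/10) + 10^(87.6/10) + 10^(81.1/10) + 10^(84.2/10) = 1.675e+09.
L_total = 10·log₁₀(1.675e+09) = 92.24 dB.

92 dB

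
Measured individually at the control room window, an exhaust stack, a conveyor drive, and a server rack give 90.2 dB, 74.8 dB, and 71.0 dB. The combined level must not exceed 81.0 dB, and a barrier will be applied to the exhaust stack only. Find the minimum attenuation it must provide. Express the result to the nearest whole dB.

Fixed contribution from the other sources: Σ 10^(L/10) = 10^(74.8/10) + 10^(71.0/10) = 4.279e+07 (76.31 dB).
The limit corresponds to 10^(81.0/10) = 1.259e+08; subtracting the fixed part leaves 8.310e+07 for the exhaust stack, i.e. 79.20 dB.
So the exhaust stack must be reduced from 90.2 to 79.20 dB: IL = 11.00 dB.

11 dB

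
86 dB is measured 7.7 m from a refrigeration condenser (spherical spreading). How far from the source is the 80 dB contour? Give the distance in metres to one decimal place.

The 6.0 dB drop corresponds to a distance ratio of 10^(6.0/20) for a point source.
r₂ = 7.7·10^((86−80)/20) = 7.7·10^(6.0/20) = 15.36 m.

15.4 m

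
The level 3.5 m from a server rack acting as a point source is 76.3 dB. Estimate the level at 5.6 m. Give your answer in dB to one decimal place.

72.2 dB

Spherical spreading from a point source gives a 20·log₁₀(r₂/r₁) drop.
L₂ = 76.3 − 20·log₁₀(5.6/3.5) = 76.3 − 4.082 = 72.22 dB.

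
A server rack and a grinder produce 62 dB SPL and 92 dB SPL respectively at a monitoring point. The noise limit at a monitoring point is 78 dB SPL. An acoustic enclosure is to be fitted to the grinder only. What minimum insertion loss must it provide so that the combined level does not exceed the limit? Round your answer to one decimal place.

Everything except the grinder sums to 10^(62/10) = 1.585e+06 in linear terms, 62.00 dB SPL.
To meet 78 dB SPL overall, the treated grinder may contribute at most 10^(78/10) − 1.585e+06 = 6.151e+07, i.e. 77.89 dB SPL.
So the grinder must be reduced from 92 to 77.89 dB SPL: IL = 14.11 dB.

14.1 dB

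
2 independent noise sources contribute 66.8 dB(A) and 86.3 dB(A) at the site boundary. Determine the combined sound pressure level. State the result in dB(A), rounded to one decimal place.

86.3 dB(A)

Incoherent sources combine by intensity addition: L_total = 10·log₁₀(Σ 10^(L_i/10)).
Σ 10^(L/10) = 10^(66.8/10) + 10^(86.3/10) = 4.314e+08.
L_total = 10·log₁₀(4.314e+08) = 86.35 dB(A).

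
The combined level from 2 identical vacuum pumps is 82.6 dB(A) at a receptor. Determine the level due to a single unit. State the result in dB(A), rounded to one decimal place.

For N identical incoherent sources L_total = L₁ + 10·log₁₀ N, so L₁ = 82.6 − 10·log₁₀(2) = 82.6 − 3.010.

79.6 dB(A)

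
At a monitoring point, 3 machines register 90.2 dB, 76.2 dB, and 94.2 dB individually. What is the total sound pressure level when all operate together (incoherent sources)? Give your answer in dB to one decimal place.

95.7 dB

Incoherent sources combine by intensity addition: L_total = 10·log₁₀(Σ 10^(L_i/10)).
Σ 10^(L/10) = 10^(90.2/10) + 10^(76.2/10) + 10^(94.2/10) = 3.719e+09.
L_total = 10·log₁₀(3.719e+09) = 95.70 dB.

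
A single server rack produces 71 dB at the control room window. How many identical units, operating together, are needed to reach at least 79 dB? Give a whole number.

N identical sources give L₁ + 10·log₁₀ N, so require 10·log₁₀ N ≥ 79 − 71 = 8.0 dB.
N ≥ 10^(8.0/10) = 6.310, so N = 7.

7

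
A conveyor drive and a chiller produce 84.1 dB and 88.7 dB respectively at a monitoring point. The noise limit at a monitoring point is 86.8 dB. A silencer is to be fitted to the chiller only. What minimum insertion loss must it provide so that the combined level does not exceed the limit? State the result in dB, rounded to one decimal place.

Everything except the chiller sums to 10^(84.1/10) = 2.570e+08 in linear terms, 84.10 dB.
To meet 86.8 dB overall, the treated chiller may contribute at most 10^(86.8/10) − 2.570e+08 = 2.216e+08, i.e. 83.46 dB.
Required insertion loss = 88.7 − 83.46 = 5.24 dB.

5.2 dB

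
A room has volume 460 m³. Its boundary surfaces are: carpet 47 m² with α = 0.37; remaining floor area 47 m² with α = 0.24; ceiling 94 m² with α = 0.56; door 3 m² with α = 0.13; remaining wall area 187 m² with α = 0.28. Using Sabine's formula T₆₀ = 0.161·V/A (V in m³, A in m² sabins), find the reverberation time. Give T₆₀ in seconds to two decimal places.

0.55 s

Summing Sᵢαᵢ: 47·0.37 + 47·0.24 + 94·0.56 + 3·0.13 + 187·0.28 = 134.06 m².
T₆₀ = 0.161·V/A = 0.161·460/134.06 = 0.552 s.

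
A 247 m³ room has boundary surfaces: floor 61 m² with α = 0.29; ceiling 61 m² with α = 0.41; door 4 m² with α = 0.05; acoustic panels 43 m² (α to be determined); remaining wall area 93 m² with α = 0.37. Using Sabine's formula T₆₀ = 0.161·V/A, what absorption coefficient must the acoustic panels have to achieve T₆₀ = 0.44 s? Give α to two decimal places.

From T₆₀ = 0.161·V/A, the target T₆₀ = 0.44 s needs A = 0.161·247/0.44 = 90.38 m².
Absorption from the other surfaces = 61·0.29 + 61·0.41 + 4·0.05 + 93·0.37 = 77.31 m², so the acoustic panels must supply 13.07 m² over 43 m².
α = 13.07/43 = 0.304.

0.30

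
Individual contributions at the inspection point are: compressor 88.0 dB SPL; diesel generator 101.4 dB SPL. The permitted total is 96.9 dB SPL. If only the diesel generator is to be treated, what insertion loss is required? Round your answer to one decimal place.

Everything except the diesel generator sums to 10^(88.0/10) = 6.310e+08 in linear terms, 88.00 dB SPL.
To meet 96.9 dB SPL overall, the treated diesel generator may contribute at most 10^(96.9/10) − 6.310e+08 = 4.267e+09, i.e. 96.30 dB SPL.
So the diesel generator must be reduced from 101.4 to 96.30 dB SPL: IL = 5.10 dB.

5.1 dB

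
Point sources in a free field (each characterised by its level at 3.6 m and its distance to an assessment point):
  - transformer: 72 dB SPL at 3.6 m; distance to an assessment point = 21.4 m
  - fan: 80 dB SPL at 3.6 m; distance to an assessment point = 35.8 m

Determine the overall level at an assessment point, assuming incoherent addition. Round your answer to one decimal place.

Propagate each source to the receiver with L = L_ref − 20·log₁₀(r/r_ref), then add intensities.
transformer: 72 − 20·log₁₀(21.4/3.6) = 72 − 15.48 = 56.52 dB SPL.
fan: 80 − 20·log₁₀(35.8/3.6) = 80 − 19.95 = 60.05 dB SPL.
Σ 10^(L/10) = 1.460e+06 → L_total = 10·log₁₀(1.460e+06) = 61.64 dB SPL.

61.6 dB SPL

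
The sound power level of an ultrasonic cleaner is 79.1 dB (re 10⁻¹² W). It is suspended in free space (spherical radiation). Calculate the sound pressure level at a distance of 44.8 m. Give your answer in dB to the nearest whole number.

35 dB

The power spreads over a sphere of area 4π·r², so L_p = L_w − 10·log₁₀(4π·r²).
4π·r² = 2.522e+04 m², 10·log₁₀ of that is 44.018 dB.
L_p = 79.1 − 44.018 = 35.08 dB.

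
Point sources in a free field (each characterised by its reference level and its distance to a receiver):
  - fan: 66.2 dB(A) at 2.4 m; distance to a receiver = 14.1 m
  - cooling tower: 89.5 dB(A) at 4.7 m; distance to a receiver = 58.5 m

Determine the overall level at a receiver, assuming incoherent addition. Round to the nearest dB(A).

Apply inverse-square spreading to bring every level to the receiver, then sum 10^(L/10).
fan: 66.2 − 20·log₁₀(14.1/2.4) = 66.2 − 15.38 = 50.82 dB(A).
cooling tower: 89.5 − 20·log₁₀(58.5/4.7) = 89.5 − 21.90 = 67.60 dB(A).
Σ 10^(L/10) = 5.874e+06 → L_total = 10·log₁₀(5.874e+06) = 67.69 dB(A).

68 dB(A)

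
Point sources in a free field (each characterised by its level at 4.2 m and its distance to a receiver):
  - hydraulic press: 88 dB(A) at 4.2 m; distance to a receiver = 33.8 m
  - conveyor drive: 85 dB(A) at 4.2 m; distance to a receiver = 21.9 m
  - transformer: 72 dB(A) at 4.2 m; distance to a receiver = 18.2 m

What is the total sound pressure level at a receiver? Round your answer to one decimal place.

73.5 dB(A)

First find each source's level at the receiver (point-source: −20·log₁₀(r/r_ref)), then combine on an intensity basis.
hydraulic press: 88 − 20·log₁₀(33.8/4.2) = 88 − 18.11 = 69.89 dB(A).
conveyor drive: 85 − 20·log₁₀(21.9/4.2) = 85 − 14.34 = 70.66 dB(A).
transformer: 72 − 20·log₁₀(18.2/4.2) = 72 − 12.74 = 59.26 dB(A).
Σ 10^(L/10) = 2.222e+07 → L_total = 10·log₁₀(2.222e+07) = 73.47 dB(A).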